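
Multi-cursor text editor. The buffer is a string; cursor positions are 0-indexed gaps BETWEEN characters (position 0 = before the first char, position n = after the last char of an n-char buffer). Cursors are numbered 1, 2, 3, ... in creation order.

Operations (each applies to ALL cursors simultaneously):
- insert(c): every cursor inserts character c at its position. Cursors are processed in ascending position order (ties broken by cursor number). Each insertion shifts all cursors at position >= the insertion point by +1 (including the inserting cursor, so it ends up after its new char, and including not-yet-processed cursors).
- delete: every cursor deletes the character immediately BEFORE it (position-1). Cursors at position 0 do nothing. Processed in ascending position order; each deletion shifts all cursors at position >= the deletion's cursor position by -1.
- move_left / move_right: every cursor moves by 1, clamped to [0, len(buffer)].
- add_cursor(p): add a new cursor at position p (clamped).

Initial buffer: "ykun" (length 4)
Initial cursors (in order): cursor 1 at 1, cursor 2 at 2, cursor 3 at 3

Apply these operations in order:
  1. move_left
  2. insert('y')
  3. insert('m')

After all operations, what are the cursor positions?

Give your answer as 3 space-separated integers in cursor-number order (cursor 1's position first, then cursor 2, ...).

Answer: 2 5 8

Derivation:
After op 1 (move_left): buffer="ykun" (len 4), cursors c1@0 c2@1 c3@2, authorship ....
After op 2 (insert('y')): buffer="yyykyun" (len 7), cursors c1@1 c2@3 c3@5, authorship 1.2.3..
After op 3 (insert('m')): buffer="ymyymkymun" (len 10), cursors c1@2 c2@5 c3@8, authorship 11.22.33..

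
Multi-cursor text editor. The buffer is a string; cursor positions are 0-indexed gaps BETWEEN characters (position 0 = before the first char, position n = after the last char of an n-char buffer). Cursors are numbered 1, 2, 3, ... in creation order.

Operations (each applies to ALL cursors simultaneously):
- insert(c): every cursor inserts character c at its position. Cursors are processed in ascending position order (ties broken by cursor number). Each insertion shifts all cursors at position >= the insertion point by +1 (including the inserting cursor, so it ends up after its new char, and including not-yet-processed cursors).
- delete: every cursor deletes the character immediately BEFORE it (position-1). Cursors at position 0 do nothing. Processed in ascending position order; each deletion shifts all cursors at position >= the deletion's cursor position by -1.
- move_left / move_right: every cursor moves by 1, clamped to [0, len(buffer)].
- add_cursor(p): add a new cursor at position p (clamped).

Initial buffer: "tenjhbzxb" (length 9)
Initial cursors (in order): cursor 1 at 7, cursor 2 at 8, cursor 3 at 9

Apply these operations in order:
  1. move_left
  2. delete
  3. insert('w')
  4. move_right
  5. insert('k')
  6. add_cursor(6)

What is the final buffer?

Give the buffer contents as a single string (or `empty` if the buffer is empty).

Answer: tenjhwwwbkkk

Derivation:
After op 1 (move_left): buffer="tenjhbzxb" (len 9), cursors c1@6 c2@7 c3@8, authorship .........
After op 2 (delete): buffer="tenjhb" (len 6), cursors c1@5 c2@5 c3@5, authorship ......
After op 3 (insert('w')): buffer="tenjhwwwb" (len 9), cursors c1@8 c2@8 c3@8, authorship .....123.
After op 4 (move_right): buffer="tenjhwwwb" (len 9), cursors c1@9 c2@9 c3@9, authorship .....123.
After op 5 (insert('k')): buffer="tenjhwwwbkkk" (len 12), cursors c1@12 c2@12 c3@12, authorship .....123.123
After op 6 (add_cursor(6)): buffer="tenjhwwwbkkk" (len 12), cursors c4@6 c1@12 c2@12 c3@12, authorship .....123.123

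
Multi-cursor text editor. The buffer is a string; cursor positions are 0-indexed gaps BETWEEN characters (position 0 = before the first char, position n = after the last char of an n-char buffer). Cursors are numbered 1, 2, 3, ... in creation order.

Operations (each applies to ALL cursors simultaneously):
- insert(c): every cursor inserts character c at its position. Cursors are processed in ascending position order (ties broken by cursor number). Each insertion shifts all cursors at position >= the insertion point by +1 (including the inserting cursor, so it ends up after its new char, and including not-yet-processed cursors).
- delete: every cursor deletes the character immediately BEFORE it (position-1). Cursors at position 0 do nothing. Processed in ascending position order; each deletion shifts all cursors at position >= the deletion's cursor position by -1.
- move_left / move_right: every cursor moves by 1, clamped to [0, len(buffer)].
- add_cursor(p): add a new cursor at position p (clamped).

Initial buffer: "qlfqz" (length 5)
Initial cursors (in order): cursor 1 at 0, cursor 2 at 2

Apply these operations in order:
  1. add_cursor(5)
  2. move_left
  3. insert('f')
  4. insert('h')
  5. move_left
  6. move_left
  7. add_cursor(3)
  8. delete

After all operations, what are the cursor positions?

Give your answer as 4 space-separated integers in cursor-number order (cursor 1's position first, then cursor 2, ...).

After op 1 (add_cursor(5)): buffer="qlfqz" (len 5), cursors c1@0 c2@2 c3@5, authorship .....
After op 2 (move_left): buffer="qlfqz" (len 5), cursors c1@0 c2@1 c3@4, authorship .....
After op 3 (insert('f')): buffer="fqflfqfz" (len 8), cursors c1@1 c2@3 c3@7, authorship 1.2...3.
After op 4 (insert('h')): buffer="fhqfhlfqfhz" (len 11), cursors c1@2 c2@5 c3@10, authorship 11.22...33.
After op 5 (move_left): buffer="fhqfhlfqfhz" (len 11), cursors c1@1 c2@4 c3@9, authorship 11.22...33.
After op 6 (move_left): buffer="fhqfhlfqfhz" (len 11), cursors c1@0 c2@3 c3@8, authorship 11.22...33.
After op 7 (add_cursor(3)): buffer="fhqfhlfqfhz" (len 11), cursors c1@0 c2@3 c4@3 c3@8, authorship 11.22...33.
After op 8 (delete): buffer="ffhlffhz" (len 8), cursors c1@0 c2@1 c4@1 c3@5, authorship 122..33.

Answer: 0 1 5 1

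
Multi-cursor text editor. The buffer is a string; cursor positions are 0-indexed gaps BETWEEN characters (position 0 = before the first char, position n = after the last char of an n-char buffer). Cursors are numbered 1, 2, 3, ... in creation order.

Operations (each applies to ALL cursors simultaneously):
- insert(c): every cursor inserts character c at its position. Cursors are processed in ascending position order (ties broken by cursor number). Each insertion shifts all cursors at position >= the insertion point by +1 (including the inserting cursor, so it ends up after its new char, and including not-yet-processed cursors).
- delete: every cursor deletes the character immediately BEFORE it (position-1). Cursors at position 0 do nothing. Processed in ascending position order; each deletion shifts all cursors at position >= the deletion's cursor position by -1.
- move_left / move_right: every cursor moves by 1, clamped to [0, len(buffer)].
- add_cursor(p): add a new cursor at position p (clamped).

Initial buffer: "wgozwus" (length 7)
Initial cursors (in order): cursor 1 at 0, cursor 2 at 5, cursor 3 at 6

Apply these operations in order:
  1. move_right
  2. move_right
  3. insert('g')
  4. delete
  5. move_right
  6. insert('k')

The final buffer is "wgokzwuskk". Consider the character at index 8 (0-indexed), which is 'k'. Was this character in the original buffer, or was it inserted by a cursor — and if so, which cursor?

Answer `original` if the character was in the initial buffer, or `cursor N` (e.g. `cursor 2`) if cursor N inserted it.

After op 1 (move_right): buffer="wgozwus" (len 7), cursors c1@1 c2@6 c3@7, authorship .......
After op 2 (move_right): buffer="wgozwus" (len 7), cursors c1@2 c2@7 c3@7, authorship .......
After op 3 (insert('g')): buffer="wggozwusgg" (len 10), cursors c1@3 c2@10 c3@10, authorship ..1.....23
After op 4 (delete): buffer="wgozwus" (len 7), cursors c1@2 c2@7 c3@7, authorship .......
After op 5 (move_right): buffer="wgozwus" (len 7), cursors c1@3 c2@7 c3@7, authorship .......
After op 6 (insert('k')): buffer="wgokzwuskk" (len 10), cursors c1@4 c2@10 c3@10, authorship ...1....23
Authorship (.=original, N=cursor N): . . . 1 . . . . 2 3
Index 8: author = 2

Answer: cursor 2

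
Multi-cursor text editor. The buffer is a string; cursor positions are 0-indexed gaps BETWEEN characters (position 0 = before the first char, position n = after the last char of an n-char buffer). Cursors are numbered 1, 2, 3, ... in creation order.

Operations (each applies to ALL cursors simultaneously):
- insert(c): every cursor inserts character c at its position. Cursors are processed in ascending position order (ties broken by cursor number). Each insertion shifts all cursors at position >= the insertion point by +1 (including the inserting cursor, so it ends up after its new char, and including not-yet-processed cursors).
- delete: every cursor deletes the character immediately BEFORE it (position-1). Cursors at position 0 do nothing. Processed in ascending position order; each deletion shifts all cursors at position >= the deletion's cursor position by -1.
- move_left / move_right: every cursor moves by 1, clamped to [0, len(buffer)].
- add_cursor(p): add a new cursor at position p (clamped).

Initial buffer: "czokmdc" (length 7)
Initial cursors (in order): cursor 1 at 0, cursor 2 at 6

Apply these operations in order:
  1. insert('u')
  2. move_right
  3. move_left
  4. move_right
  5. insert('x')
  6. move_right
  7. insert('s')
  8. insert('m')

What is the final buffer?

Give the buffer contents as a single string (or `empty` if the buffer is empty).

Answer: ucxzsmokmducxsm

Derivation:
After op 1 (insert('u')): buffer="uczokmduc" (len 9), cursors c1@1 c2@8, authorship 1......2.
After op 2 (move_right): buffer="uczokmduc" (len 9), cursors c1@2 c2@9, authorship 1......2.
After op 3 (move_left): buffer="uczokmduc" (len 9), cursors c1@1 c2@8, authorship 1......2.
After op 4 (move_right): buffer="uczokmduc" (len 9), cursors c1@2 c2@9, authorship 1......2.
After op 5 (insert('x')): buffer="ucxzokmducx" (len 11), cursors c1@3 c2@11, authorship 1.1.....2.2
After op 6 (move_right): buffer="ucxzokmducx" (len 11), cursors c1@4 c2@11, authorship 1.1.....2.2
After op 7 (insert('s')): buffer="ucxzsokmducxs" (len 13), cursors c1@5 c2@13, authorship 1.1.1....2.22
After op 8 (insert('m')): buffer="ucxzsmokmducxsm" (len 15), cursors c1@6 c2@15, authorship 1.1.11....2.222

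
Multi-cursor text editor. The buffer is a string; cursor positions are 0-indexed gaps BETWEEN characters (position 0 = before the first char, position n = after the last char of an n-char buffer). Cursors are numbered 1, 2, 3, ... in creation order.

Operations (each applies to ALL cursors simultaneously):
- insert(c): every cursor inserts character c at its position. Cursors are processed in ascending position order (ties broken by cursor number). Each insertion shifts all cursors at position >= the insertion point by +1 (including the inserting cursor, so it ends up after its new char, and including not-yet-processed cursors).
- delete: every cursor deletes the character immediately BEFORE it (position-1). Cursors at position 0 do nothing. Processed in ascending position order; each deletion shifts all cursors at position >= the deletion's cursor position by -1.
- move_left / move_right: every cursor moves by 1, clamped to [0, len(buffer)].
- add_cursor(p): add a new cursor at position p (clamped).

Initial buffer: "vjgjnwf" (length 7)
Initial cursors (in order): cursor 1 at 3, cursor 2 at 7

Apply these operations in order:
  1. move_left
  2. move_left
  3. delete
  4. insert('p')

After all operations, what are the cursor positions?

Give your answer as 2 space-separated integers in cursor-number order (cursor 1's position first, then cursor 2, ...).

After op 1 (move_left): buffer="vjgjnwf" (len 7), cursors c1@2 c2@6, authorship .......
After op 2 (move_left): buffer="vjgjnwf" (len 7), cursors c1@1 c2@5, authorship .......
After op 3 (delete): buffer="jgjwf" (len 5), cursors c1@0 c2@3, authorship .....
After op 4 (insert('p')): buffer="pjgjpwf" (len 7), cursors c1@1 c2@5, authorship 1...2..

Answer: 1 5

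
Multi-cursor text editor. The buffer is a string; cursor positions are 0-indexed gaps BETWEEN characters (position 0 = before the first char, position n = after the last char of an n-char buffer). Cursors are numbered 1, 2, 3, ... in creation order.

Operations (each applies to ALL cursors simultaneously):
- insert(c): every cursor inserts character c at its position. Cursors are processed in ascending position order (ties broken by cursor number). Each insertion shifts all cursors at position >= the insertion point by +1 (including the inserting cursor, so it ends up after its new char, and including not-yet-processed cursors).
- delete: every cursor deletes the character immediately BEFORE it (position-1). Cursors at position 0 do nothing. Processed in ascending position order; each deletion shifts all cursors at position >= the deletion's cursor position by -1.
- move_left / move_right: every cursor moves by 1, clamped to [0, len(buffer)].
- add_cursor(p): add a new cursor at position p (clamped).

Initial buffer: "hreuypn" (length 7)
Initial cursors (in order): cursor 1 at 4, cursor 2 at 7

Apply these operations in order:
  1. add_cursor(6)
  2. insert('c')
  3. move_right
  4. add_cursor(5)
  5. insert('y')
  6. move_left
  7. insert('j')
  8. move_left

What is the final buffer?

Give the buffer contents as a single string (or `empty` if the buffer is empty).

After op 1 (add_cursor(6)): buffer="hreuypn" (len 7), cursors c1@4 c3@6 c2@7, authorship .......
After op 2 (insert('c')): buffer="hreucypcnc" (len 10), cursors c1@5 c3@8 c2@10, authorship ....1..3.2
After op 3 (move_right): buffer="hreucypcnc" (len 10), cursors c1@6 c3@9 c2@10, authorship ....1..3.2
After op 4 (add_cursor(5)): buffer="hreucypcnc" (len 10), cursors c4@5 c1@6 c3@9 c2@10, authorship ....1..3.2
After op 5 (insert('y')): buffer="hreucyyypcnycy" (len 14), cursors c4@6 c1@8 c3@12 c2@14, authorship ....14.1.3.322
After op 6 (move_left): buffer="hreucyyypcnycy" (len 14), cursors c4@5 c1@7 c3@11 c2@13, authorship ....14.1.3.322
After op 7 (insert('j')): buffer="hreucjyyjypcnjycjy" (len 18), cursors c4@6 c1@9 c3@14 c2@17, authorship ....144.11.3.33222
After op 8 (move_left): buffer="hreucjyyjypcnjycjy" (len 18), cursors c4@5 c1@8 c3@13 c2@16, authorship ....144.11.3.33222

Answer: hreucjyyjypcnjycjy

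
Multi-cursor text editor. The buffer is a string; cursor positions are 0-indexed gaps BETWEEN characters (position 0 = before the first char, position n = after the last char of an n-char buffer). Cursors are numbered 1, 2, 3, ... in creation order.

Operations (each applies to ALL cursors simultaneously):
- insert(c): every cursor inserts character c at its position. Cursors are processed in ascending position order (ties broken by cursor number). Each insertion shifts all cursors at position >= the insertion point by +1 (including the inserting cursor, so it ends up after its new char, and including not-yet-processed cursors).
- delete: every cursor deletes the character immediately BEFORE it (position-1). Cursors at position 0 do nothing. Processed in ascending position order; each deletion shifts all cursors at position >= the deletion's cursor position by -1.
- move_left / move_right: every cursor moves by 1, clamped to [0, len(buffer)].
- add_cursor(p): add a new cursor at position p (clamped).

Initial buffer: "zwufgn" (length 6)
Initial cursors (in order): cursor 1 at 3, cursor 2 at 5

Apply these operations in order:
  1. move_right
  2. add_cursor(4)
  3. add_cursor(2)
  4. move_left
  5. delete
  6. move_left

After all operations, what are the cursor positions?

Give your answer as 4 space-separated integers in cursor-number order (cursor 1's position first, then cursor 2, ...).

Answer: 0 0 0 0

Derivation:
After op 1 (move_right): buffer="zwufgn" (len 6), cursors c1@4 c2@6, authorship ......
After op 2 (add_cursor(4)): buffer="zwufgn" (len 6), cursors c1@4 c3@4 c2@6, authorship ......
After op 3 (add_cursor(2)): buffer="zwufgn" (len 6), cursors c4@2 c1@4 c3@4 c2@6, authorship ......
After op 4 (move_left): buffer="zwufgn" (len 6), cursors c4@1 c1@3 c3@3 c2@5, authorship ......
After op 5 (delete): buffer="fn" (len 2), cursors c1@0 c3@0 c4@0 c2@1, authorship ..
After op 6 (move_left): buffer="fn" (len 2), cursors c1@0 c2@0 c3@0 c4@0, authorship ..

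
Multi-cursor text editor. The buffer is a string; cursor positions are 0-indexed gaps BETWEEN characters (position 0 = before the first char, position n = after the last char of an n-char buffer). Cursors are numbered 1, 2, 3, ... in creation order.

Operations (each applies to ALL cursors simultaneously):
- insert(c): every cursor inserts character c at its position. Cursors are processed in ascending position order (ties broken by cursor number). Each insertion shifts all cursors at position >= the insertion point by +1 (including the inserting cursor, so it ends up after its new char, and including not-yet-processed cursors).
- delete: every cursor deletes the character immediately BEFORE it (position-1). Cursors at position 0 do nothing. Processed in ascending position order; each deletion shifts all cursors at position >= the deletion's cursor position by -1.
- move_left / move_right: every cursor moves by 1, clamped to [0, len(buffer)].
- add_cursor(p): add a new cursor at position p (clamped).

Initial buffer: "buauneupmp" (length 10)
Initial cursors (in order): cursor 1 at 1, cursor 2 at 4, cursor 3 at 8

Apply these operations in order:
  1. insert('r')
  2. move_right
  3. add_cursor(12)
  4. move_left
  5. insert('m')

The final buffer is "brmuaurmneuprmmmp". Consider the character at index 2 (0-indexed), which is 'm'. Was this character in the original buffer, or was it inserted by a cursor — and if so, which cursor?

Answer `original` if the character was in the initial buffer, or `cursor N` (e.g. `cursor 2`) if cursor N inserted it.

Answer: cursor 1

Derivation:
After op 1 (insert('r')): buffer="bruaurneuprmp" (len 13), cursors c1@2 c2@6 c3@11, authorship .1...2....3..
After op 2 (move_right): buffer="bruaurneuprmp" (len 13), cursors c1@3 c2@7 c3@12, authorship .1...2....3..
After op 3 (add_cursor(12)): buffer="bruaurneuprmp" (len 13), cursors c1@3 c2@7 c3@12 c4@12, authorship .1...2....3..
After op 4 (move_left): buffer="bruaurneuprmp" (len 13), cursors c1@2 c2@6 c3@11 c4@11, authorship .1...2....3..
After op 5 (insert('m')): buffer="brmuaurmneuprmmmp" (len 17), cursors c1@3 c2@8 c3@15 c4@15, authorship .11...22....334..
Authorship (.=original, N=cursor N): . 1 1 . . . 2 2 . . . . 3 3 4 . .
Index 2: author = 1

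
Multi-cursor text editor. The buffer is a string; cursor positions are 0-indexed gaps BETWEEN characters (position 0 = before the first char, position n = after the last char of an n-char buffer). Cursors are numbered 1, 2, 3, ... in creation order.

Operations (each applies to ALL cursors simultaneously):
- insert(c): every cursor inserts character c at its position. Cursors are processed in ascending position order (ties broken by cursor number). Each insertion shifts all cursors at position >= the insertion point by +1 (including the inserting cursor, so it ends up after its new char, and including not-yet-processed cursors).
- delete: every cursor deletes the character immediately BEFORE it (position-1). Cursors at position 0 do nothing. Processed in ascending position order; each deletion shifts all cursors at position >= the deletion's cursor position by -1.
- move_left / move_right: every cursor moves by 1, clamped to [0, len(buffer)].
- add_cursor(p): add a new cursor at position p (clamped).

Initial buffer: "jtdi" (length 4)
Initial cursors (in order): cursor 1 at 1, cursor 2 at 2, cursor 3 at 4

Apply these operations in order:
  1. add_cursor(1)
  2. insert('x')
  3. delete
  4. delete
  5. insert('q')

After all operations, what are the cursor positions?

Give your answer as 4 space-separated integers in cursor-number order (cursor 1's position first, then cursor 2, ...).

After op 1 (add_cursor(1)): buffer="jtdi" (len 4), cursors c1@1 c4@1 c2@2 c3@4, authorship ....
After op 2 (insert('x')): buffer="jxxtxdix" (len 8), cursors c1@3 c4@3 c2@5 c3@8, authorship .14.2..3
After op 3 (delete): buffer="jtdi" (len 4), cursors c1@1 c4@1 c2@2 c3@4, authorship ....
After op 4 (delete): buffer="d" (len 1), cursors c1@0 c2@0 c4@0 c3@1, authorship .
After op 5 (insert('q')): buffer="qqqdq" (len 5), cursors c1@3 c2@3 c4@3 c3@5, authorship 124.3

Answer: 3 3 5 3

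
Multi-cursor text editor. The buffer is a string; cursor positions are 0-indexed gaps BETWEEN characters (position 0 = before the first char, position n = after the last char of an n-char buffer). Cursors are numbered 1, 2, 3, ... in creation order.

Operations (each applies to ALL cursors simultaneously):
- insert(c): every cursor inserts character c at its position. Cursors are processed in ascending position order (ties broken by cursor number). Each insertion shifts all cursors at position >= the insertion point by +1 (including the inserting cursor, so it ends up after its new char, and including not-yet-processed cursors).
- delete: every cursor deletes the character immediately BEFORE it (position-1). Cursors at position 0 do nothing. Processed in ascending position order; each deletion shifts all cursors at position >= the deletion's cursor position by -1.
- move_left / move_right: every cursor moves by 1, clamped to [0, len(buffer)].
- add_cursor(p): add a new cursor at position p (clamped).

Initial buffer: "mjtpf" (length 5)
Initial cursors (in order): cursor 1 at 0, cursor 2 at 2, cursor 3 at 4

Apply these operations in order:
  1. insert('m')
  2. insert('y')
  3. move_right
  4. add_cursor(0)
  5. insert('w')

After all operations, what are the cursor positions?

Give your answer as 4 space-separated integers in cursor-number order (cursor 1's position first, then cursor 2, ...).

Answer: 5 10 15 1

Derivation:
After op 1 (insert('m')): buffer="mmjmtpmf" (len 8), cursors c1@1 c2@4 c3@7, authorship 1..2..3.
After op 2 (insert('y')): buffer="mymjmytpmyf" (len 11), cursors c1@2 c2@6 c3@10, authorship 11..22..33.
After op 3 (move_right): buffer="mymjmytpmyf" (len 11), cursors c1@3 c2@7 c3@11, authorship 11..22..33.
After op 4 (add_cursor(0)): buffer="mymjmytpmyf" (len 11), cursors c4@0 c1@3 c2@7 c3@11, authorship 11..22..33.
After op 5 (insert('w')): buffer="wmymwjmytwpmyfw" (len 15), cursors c4@1 c1@5 c2@10 c3@15, authorship 411.1.22.2.33.3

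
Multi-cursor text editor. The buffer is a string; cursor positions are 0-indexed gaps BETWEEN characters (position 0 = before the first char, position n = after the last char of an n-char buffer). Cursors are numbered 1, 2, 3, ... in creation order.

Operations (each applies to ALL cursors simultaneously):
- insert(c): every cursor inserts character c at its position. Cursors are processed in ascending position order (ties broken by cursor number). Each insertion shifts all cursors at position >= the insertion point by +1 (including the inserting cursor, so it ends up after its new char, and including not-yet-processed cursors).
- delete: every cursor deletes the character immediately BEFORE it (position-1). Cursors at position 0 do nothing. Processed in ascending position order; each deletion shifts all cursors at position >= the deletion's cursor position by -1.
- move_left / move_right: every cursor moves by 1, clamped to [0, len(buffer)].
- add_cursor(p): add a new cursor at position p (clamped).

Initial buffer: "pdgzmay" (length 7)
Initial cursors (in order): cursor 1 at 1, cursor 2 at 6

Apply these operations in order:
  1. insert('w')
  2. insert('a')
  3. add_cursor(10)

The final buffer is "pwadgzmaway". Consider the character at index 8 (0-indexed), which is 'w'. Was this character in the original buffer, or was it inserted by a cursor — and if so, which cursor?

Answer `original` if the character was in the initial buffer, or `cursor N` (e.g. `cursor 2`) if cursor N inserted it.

Answer: cursor 2

Derivation:
After op 1 (insert('w')): buffer="pwdgzmawy" (len 9), cursors c1@2 c2@8, authorship .1.....2.
After op 2 (insert('a')): buffer="pwadgzmaway" (len 11), cursors c1@3 c2@10, authorship .11.....22.
After op 3 (add_cursor(10)): buffer="pwadgzmaway" (len 11), cursors c1@3 c2@10 c3@10, authorship .11.....22.
Authorship (.=original, N=cursor N): . 1 1 . . . . . 2 2 .
Index 8: author = 2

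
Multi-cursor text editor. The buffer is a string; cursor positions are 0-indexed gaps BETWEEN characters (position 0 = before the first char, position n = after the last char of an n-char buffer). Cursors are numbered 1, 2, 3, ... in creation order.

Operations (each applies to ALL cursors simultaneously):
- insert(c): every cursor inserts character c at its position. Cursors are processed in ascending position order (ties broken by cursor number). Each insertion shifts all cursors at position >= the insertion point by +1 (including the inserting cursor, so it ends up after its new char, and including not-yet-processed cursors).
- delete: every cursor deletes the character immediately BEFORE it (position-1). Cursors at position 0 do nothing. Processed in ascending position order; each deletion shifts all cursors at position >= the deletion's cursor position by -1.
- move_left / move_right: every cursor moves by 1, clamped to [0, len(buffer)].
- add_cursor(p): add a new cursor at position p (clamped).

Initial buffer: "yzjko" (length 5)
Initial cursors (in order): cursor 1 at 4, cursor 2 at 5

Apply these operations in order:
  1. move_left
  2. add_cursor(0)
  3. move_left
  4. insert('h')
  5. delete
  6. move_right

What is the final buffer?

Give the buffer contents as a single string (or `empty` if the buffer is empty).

Answer: yzjko

Derivation:
After op 1 (move_left): buffer="yzjko" (len 5), cursors c1@3 c2@4, authorship .....
After op 2 (add_cursor(0)): buffer="yzjko" (len 5), cursors c3@0 c1@3 c2@4, authorship .....
After op 3 (move_left): buffer="yzjko" (len 5), cursors c3@0 c1@2 c2@3, authorship .....
After op 4 (insert('h')): buffer="hyzhjhko" (len 8), cursors c3@1 c1@4 c2@6, authorship 3..1.2..
After op 5 (delete): buffer="yzjko" (len 5), cursors c3@0 c1@2 c2@3, authorship .....
After op 6 (move_right): buffer="yzjko" (len 5), cursors c3@1 c1@3 c2@4, authorship .....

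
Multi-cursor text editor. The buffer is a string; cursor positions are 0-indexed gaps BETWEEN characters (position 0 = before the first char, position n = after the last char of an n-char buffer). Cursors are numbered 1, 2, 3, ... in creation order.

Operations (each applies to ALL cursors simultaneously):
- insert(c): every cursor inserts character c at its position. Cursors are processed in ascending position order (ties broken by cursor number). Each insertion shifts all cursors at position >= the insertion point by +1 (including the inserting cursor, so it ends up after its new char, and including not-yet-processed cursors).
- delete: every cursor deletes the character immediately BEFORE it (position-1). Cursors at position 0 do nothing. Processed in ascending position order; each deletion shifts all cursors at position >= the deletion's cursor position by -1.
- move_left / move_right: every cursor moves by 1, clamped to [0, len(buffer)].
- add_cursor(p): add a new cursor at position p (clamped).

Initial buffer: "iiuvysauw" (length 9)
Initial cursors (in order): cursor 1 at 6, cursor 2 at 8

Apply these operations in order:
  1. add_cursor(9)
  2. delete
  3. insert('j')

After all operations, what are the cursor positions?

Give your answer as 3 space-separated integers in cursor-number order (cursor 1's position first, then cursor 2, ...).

Answer: 6 9 9

Derivation:
After op 1 (add_cursor(9)): buffer="iiuvysauw" (len 9), cursors c1@6 c2@8 c3@9, authorship .........
After op 2 (delete): buffer="iiuvya" (len 6), cursors c1@5 c2@6 c3@6, authorship ......
After op 3 (insert('j')): buffer="iiuvyjajj" (len 9), cursors c1@6 c2@9 c3@9, authorship .....1.23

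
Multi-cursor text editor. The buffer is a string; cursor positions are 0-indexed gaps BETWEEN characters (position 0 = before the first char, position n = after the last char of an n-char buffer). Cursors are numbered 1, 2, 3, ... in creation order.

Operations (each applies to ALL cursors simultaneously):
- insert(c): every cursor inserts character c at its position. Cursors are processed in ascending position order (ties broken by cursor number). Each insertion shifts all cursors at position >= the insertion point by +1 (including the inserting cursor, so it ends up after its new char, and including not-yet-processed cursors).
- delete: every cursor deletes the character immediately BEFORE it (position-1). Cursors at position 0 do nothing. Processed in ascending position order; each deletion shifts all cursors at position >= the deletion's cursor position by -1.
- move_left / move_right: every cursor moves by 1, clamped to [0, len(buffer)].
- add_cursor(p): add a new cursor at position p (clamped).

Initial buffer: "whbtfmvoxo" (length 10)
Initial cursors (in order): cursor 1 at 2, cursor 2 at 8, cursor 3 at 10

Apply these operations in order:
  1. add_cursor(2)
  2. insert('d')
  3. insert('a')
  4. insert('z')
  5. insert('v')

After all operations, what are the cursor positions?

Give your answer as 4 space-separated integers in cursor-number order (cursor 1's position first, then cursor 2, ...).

Answer: 10 20 26 10

Derivation:
After op 1 (add_cursor(2)): buffer="whbtfmvoxo" (len 10), cursors c1@2 c4@2 c2@8 c3@10, authorship ..........
After op 2 (insert('d')): buffer="whddbtfmvodxod" (len 14), cursors c1@4 c4@4 c2@11 c3@14, authorship ..14......2..3
After op 3 (insert('a')): buffer="whddaabtfmvodaxoda" (len 18), cursors c1@6 c4@6 c2@14 c3@18, authorship ..1414......22..33
After op 4 (insert('z')): buffer="whddaazzbtfmvodazxodaz" (len 22), cursors c1@8 c4@8 c2@17 c3@22, authorship ..141414......222..333
After op 5 (insert('v')): buffer="whddaazzvvbtfmvodazvxodazv" (len 26), cursors c1@10 c4@10 c2@20 c3@26, authorship ..14141414......2222..3333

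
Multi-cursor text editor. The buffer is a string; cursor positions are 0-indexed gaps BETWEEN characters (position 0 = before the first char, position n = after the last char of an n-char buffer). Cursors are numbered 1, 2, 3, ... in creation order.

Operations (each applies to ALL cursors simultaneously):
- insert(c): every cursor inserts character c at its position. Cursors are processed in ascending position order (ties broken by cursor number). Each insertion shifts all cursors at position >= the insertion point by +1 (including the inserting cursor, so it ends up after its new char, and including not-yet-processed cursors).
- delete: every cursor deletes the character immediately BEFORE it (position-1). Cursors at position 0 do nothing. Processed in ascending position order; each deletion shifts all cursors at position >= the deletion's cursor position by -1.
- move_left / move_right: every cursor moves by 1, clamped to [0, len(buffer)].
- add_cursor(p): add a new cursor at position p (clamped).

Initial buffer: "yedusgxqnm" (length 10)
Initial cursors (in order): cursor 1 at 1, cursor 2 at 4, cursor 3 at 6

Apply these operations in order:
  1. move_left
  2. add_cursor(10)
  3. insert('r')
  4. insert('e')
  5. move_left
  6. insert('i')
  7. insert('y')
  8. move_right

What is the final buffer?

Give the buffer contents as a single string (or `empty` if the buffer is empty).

After op 1 (move_left): buffer="yedusgxqnm" (len 10), cursors c1@0 c2@3 c3@5, authorship ..........
After op 2 (add_cursor(10)): buffer="yedusgxqnm" (len 10), cursors c1@0 c2@3 c3@5 c4@10, authorship ..........
After op 3 (insert('r')): buffer="ryedrusrgxqnmr" (len 14), cursors c1@1 c2@5 c3@8 c4@14, authorship 1...2..3.....4
After op 4 (insert('e')): buffer="reyedreusregxqnmre" (len 18), cursors c1@2 c2@7 c3@11 c4@18, authorship 11...22..33.....44
After op 5 (move_left): buffer="reyedreusregxqnmre" (len 18), cursors c1@1 c2@6 c3@10 c4@17, authorship 11...22..33.....44
After op 6 (insert('i')): buffer="rieyedrieusriegxqnmrie" (len 22), cursors c1@2 c2@8 c3@13 c4@21, authorship 111...222..333.....444
After op 7 (insert('y')): buffer="riyeyedriyeusriyegxqnmriye" (len 26), cursors c1@3 c2@10 c3@16 c4@25, authorship 1111...2222..3333.....4444
After op 8 (move_right): buffer="riyeyedriyeusriyegxqnmriye" (len 26), cursors c1@4 c2@11 c3@17 c4@26, authorship 1111...2222..3333.....4444

Answer: riyeyedriyeusriyegxqnmriye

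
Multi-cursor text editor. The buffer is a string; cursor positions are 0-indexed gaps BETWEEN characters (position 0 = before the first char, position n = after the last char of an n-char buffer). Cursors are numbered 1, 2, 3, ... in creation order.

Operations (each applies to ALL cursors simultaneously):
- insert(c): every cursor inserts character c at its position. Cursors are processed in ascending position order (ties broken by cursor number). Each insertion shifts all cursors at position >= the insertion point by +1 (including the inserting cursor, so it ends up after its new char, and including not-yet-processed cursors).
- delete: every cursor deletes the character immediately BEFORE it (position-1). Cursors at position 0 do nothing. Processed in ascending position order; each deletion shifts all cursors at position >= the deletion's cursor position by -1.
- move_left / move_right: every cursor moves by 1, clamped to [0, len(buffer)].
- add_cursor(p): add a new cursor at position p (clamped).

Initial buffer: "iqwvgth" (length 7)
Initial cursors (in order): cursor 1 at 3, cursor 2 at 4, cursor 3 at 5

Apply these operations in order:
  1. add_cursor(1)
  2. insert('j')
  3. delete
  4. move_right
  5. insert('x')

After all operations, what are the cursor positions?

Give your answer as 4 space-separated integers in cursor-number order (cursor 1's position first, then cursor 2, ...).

Answer: 6 8 10 3

Derivation:
After op 1 (add_cursor(1)): buffer="iqwvgth" (len 7), cursors c4@1 c1@3 c2@4 c3@5, authorship .......
After op 2 (insert('j')): buffer="ijqwjvjgjth" (len 11), cursors c4@2 c1@5 c2@7 c3@9, authorship .4..1.2.3..
After op 3 (delete): buffer="iqwvgth" (len 7), cursors c4@1 c1@3 c2@4 c3@5, authorship .......
After op 4 (move_right): buffer="iqwvgth" (len 7), cursors c4@2 c1@4 c2@5 c3@6, authorship .......
After op 5 (insert('x')): buffer="iqxwvxgxtxh" (len 11), cursors c4@3 c1@6 c2@8 c3@10, authorship ..4..1.2.3.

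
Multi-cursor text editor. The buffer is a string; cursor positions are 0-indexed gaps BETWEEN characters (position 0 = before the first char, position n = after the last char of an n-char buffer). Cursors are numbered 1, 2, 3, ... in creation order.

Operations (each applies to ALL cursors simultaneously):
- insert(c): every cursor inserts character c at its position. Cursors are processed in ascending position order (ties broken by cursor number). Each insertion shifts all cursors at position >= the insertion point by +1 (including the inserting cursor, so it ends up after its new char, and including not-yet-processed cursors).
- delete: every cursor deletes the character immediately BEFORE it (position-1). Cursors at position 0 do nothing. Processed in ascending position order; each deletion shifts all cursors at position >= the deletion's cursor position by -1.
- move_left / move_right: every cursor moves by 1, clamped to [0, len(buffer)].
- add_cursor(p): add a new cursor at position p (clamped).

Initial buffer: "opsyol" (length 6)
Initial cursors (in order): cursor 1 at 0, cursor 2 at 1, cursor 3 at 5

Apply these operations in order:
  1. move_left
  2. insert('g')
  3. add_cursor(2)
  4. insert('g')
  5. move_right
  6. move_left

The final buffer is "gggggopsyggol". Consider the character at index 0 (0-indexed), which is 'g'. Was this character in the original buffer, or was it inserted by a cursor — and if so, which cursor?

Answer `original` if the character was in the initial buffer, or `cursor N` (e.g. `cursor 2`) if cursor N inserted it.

After op 1 (move_left): buffer="opsyol" (len 6), cursors c1@0 c2@0 c3@4, authorship ......
After op 2 (insert('g')): buffer="ggopsygol" (len 9), cursors c1@2 c2@2 c3@7, authorship 12....3..
After op 3 (add_cursor(2)): buffer="ggopsygol" (len 9), cursors c1@2 c2@2 c4@2 c3@7, authorship 12....3..
After op 4 (insert('g')): buffer="gggggopsyggol" (len 13), cursors c1@5 c2@5 c4@5 c3@11, authorship 12124....33..
After op 5 (move_right): buffer="gggggopsyggol" (len 13), cursors c1@6 c2@6 c4@6 c3@12, authorship 12124....33..
After op 6 (move_left): buffer="gggggopsyggol" (len 13), cursors c1@5 c2@5 c4@5 c3@11, authorship 12124....33..
Authorship (.=original, N=cursor N): 1 2 1 2 4 . . . . 3 3 . .
Index 0: author = 1

Answer: cursor 1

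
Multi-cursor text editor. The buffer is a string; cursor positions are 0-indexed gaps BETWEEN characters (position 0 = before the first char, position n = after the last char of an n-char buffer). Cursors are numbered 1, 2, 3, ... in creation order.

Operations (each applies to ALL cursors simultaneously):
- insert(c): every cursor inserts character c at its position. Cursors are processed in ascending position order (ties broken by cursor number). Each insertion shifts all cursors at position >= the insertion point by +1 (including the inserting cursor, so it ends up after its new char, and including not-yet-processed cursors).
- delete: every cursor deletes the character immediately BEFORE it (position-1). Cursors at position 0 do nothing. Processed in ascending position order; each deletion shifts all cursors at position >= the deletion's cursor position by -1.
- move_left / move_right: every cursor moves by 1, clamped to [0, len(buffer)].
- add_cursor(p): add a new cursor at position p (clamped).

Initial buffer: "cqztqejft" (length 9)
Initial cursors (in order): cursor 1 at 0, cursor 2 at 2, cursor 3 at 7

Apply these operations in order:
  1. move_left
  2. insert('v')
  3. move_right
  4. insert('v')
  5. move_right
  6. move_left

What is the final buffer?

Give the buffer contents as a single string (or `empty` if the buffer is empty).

After op 1 (move_left): buffer="cqztqejft" (len 9), cursors c1@0 c2@1 c3@6, authorship .........
After op 2 (insert('v')): buffer="vcvqztqevjft" (len 12), cursors c1@1 c2@3 c3@9, authorship 1.2.....3...
After op 3 (move_right): buffer="vcvqztqevjft" (len 12), cursors c1@2 c2@4 c3@10, authorship 1.2.....3...
After op 4 (insert('v')): buffer="vcvvqvztqevjvft" (len 15), cursors c1@3 c2@6 c3@13, authorship 1.12.2....3.3..
After op 5 (move_right): buffer="vcvvqvztqevjvft" (len 15), cursors c1@4 c2@7 c3@14, authorship 1.12.2....3.3..
After op 6 (move_left): buffer="vcvvqvztqevjvft" (len 15), cursors c1@3 c2@6 c3@13, authorship 1.12.2....3.3..

Answer: vcvvqvztqevjvft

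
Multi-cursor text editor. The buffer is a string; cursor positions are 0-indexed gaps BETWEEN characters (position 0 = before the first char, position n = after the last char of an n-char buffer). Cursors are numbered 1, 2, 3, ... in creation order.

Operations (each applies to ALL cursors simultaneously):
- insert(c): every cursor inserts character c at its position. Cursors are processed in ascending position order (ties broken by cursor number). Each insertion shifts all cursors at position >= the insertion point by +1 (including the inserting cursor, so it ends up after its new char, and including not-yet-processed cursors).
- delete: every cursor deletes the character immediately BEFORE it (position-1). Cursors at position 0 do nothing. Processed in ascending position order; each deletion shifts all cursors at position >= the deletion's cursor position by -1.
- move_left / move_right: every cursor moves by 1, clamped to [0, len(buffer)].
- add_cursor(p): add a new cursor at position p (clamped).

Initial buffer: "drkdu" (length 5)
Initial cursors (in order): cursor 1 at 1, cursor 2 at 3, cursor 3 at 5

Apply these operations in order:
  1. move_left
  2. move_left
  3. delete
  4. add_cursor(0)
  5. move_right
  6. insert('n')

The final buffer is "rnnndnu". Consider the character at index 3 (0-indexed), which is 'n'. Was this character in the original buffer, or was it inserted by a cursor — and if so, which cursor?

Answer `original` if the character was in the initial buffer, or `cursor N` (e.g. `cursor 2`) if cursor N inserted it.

Answer: cursor 4

Derivation:
After op 1 (move_left): buffer="drkdu" (len 5), cursors c1@0 c2@2 c3@4, authorship .....
After op 2 (move_left): buffer="drkdu" (len 5), cursors c1@0 c2@1 c3@3, authorship .....
After op 3 (delete): buffer="rdu" (len 3), cursors c1@0 c2@0 c3@1, authorship ...
After op 4 (add_cursor(0)): buffer="rdu" (len 3), cursors c1@0 c2@0 c4@0 c3@1, authorship ...
After op 5 (move_right): buffer="rdu" (len 3), cursors c1@1 c2@1 c4@1 c3@2, authorship ...
After op 6 (insert('n')): buffer="rnnndnu" (len 7), cursors c1@4 c2@4 c4@4 c3@6, authorship .124.3.
Authorship (.=original, N=cursor N): . 1 2 4 . 3 .
Index 3: author = 4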